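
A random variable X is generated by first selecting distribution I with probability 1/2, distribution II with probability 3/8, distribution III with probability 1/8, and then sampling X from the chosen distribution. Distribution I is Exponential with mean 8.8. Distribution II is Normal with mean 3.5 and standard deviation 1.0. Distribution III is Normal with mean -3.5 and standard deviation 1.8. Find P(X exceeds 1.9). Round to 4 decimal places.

0.7575

Conditional on each component, P(X > 1.9): I: 0.805809; II: 0.945201; III: 0.0013499.
By total probability, P(X > 1.9) = 0.5·0.805809 + 0.375·0.945201 + 0.125·0.0013499 = 0.757523.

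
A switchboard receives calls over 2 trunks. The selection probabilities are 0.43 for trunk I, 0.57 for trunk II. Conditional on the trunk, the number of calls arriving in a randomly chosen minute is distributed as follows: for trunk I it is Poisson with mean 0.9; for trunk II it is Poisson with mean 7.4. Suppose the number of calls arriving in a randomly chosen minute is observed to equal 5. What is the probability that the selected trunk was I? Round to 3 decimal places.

Likelihoods P(X=5 | ·): I: 0.00200063; II: 0.113031.
Posterior ∝ prior × likelihood. Numerator for I: 0.43·0.00200063 = 0.00086027.
Normalizing constant: 0.43·0.00200063 + 0.57·0.113031 = 0.065288.
P(I | observation) = 0.00086027 / 0.065288 = 0.0131765.

0.013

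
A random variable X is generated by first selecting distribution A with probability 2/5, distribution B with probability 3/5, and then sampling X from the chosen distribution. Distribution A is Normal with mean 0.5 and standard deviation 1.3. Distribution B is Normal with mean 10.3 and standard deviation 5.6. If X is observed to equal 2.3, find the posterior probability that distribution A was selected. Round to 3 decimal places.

Likelihoods f(2.3 | ·): A: 0.117669; B: 0.0256782.
Posterior ∝ prior × likelihood. Numerator for A: 0.4·0.117669 = 0.0470675.
Normalizing constant: 0.4·0.117669 + 0.6·0.0256782 = 0.0624744.
P(A | observation) = 0.0470675 / 0.0624744 = 0.753388.

0.753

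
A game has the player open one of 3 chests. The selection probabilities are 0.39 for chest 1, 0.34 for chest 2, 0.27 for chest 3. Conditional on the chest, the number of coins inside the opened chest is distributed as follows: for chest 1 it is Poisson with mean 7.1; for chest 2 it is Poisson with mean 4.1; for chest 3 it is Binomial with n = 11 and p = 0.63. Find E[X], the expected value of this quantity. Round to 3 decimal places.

Component means — 1: 7.1; 2: 4.1; 3: 6.93.
E[X] = 0.39·7.1 + 0.34·4.1 + 0.27·6.93 = 6.0341.

6.034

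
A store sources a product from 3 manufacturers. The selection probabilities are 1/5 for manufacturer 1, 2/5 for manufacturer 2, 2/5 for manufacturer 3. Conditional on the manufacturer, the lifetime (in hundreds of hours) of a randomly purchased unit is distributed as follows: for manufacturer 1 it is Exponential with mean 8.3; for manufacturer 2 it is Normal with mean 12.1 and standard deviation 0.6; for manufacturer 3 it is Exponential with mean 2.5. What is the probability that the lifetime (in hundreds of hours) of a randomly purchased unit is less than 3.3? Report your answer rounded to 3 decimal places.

0.359

Conditional on each manufacturer, P(X < 3.3): 1: 0.328063; 2: 0; 3: 0.732865.
By total probability, P(X < 3.3) = 0.2·0.328063 + 0.4·0 + 0.4·0.732865 = 0.358758.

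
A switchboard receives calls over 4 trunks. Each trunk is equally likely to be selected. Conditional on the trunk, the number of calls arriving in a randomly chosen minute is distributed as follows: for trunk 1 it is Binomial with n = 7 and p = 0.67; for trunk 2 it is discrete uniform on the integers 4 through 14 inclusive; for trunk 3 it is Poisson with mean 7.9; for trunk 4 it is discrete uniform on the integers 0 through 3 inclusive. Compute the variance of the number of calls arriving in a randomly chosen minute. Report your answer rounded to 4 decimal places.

Per component, 1: μ=4.69, E[X²]=23.5438; 2: μ=9, E[X²]=91; 3: μ=7.9, E[X²]=70.31; 4: μ=1.5, E[X²]=3.5.
E[X] = 0.25·4.69 + 0.25·9 + 0.25·7.9 + 0.25·1.5 = 5.7725.
E[X²] = 0.25·23.5438 + 0.25·91 + 0.25·70.31 + 0.25·3.5 = 47.0885.
Var(X) = E[X²] − (E[X])² = 47.0885 − 33.3218 = 13.7667.

13.7667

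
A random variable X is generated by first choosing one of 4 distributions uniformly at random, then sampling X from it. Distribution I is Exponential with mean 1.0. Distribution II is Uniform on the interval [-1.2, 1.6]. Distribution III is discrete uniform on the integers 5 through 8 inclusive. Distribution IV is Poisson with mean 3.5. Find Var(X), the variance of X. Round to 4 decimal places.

Per component, I: μ=1, E[X²]=2; II: μ=0.2, E[X²]=0.693333; III: μ=6.5, E[X²]=43.5; IV: μ=3.5, E[X²]=15.75.
E[X] = 0.25·1 + 0.25·0.2 + 0.25·6.5 + 0.25·3.5 = 2.8.
E[X²] = 0.25·2 + 0.25·0.693333 + 0.25·43.5 + 0.25·15.75 = 15.4858.
Var(X) = E[X²] − (E[X])² = 15.4858 − 7.84 = 7.64583.

7.6458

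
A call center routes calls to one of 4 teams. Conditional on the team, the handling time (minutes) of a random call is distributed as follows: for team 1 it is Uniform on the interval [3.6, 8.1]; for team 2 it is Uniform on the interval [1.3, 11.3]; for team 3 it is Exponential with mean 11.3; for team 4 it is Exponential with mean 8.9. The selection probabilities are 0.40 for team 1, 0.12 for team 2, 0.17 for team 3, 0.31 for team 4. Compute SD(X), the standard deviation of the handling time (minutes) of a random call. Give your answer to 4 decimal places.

7.2239

Per component, 1: μ=5.85, E[X²]=35.91; 2: μ=6.3, E[X²]=48.0233; 3: μ=11.3, E[X²]=255.38; 4: μ=8.9, E[X²]=158.42.
E[X] = 0.4·5.85 + 0.12·6.3 + 0.17·11.3 + 0.31·8.9 = 7.776.
E[X²] = 0.4·35.91 + 0.12·48.0233 + 0.17·255.38 + 0.31·158.42 = 112.652.
Var(X) = E[X²] − (E[X])² = 112.652 − 60.4662 = 52.1854.
SD(X) = √52.1854 = 7.22395.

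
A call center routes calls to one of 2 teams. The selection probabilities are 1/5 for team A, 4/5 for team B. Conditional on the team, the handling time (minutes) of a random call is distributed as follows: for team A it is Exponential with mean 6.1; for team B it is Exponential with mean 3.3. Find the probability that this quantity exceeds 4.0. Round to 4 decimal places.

Conditional on each team, P(X > 4.0): A: 0.519059; B: 0.297565.
By total probability, P(X > 4.0) = 0.2·0.519059 + 0.8·0.297565 = 0.341864.

0.3419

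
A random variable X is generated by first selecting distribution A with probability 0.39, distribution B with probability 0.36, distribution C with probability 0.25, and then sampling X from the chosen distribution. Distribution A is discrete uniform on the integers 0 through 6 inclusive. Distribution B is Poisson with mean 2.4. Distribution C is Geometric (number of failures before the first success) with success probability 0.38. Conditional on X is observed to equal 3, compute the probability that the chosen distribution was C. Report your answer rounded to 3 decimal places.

0.147

Likelihoods P(X=3 | ·): A: 0.142857; B: 0.209014; C: 0.0905646.
Posterior ∝ prior × likelihood. Numerator for C: 0.25·0.0905646 = 0.0226412.
Normalizing constant: 0.39·0.142857 + 0.36·0.209014 + 0.25·0.0905646 = 0.153601.
P(C | observation) = 0.0226412 / 0.153601 = 0.147403.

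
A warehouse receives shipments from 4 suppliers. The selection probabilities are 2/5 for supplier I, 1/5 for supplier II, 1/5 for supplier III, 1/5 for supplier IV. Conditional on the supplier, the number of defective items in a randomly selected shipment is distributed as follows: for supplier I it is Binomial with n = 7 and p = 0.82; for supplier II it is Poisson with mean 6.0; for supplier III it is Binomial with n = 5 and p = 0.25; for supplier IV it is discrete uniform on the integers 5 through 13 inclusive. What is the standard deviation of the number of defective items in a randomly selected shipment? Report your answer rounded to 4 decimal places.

Per component, I: μ=5.74, E[X²]=33.9808; II: μ=6, E[X²]=42; III: μ=1.25, E[X²]=2.5; IV: μ=9, E[X²]=87.6667.
E[X] = 0.4·5.74 + 0.2·6 + 0.2·1.25 + 0.2·9 = 5.546.
E[X²] = 0.4·33.9808 + 0.2·42 + 0.2·2.5 + 0.2·87.6667 = 40.0257.
Var(X) = E[X²] − (E[X])² = 40.0257 − 30.7581 = 9.26754.
SD(X) = √9.26754 = 3.04426.

3.0443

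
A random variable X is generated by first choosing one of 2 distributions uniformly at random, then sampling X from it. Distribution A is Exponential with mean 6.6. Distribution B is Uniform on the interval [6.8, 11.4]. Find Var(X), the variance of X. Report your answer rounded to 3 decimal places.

Per component, A: μ=6.6, E[X²]=87.12; B: μ=9.1, E[X²]=84.5733.
E[X] = 0.5·6.6 + 0.5·9.1 = 7.85.
E[X²] = 0.5·87.12 + 0.5·84.5733 = 85.8467.
Var(X) = E[X²] − (E[X])² = 85.8467 − 61.6225 = 24.2242.

24.224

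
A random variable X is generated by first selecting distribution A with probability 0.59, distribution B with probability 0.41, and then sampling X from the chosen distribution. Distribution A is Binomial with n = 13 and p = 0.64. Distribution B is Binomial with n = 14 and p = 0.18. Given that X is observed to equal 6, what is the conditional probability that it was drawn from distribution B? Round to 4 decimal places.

0.1357

Likelihoods P(X=6 | ·): A: 0.0924091; B: 0.0208786.
Posterior ∝ prior × likelihood. Numerator for B: 0.41·0.0208786 = 0.00856022.
Normalizing constant: 0.59·0.0924091 + 0.41·0.0208786 = 0.0630816.
P(B | observation) = 0.00856022 / 0.0630816 = 0.135701.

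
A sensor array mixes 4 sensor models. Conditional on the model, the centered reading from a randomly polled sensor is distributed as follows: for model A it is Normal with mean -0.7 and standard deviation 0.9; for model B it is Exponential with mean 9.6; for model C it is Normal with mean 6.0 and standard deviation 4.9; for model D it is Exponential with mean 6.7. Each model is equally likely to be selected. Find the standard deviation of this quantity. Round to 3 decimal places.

Per component, A: μ=-0.7, E[X²]=1.3; B: μ=9.6, E[X²]=184.32; C: μ=6, E[X²]=60.01; D: μ=6.7, E[X²]=89.78.
E[X] = 0.25·-0.7 + 0.25·9.6 + 0.25·6 + 0.25·6.7 = 5.4.
E[X²] = 0.25·1.3 + 0.25·184.32 + 0.25·60.01 + 0.25·89.78 = 83.8525.
Var(X) = E[X²] − (E[X])² = 83.8525 − 29.16 = 54.6925.
SD(X) = √54.6925 = 7.39544.

7.395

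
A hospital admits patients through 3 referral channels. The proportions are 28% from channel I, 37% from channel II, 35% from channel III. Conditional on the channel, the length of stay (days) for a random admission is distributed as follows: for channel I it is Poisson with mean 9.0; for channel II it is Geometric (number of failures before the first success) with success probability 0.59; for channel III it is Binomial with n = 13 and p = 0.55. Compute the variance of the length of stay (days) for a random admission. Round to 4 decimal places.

16.9591

Per component, I: μ=9, E[X²]=90; II: μ=0.694915, E[X²]=1.66073; III: μ=7.15, E[X²]=54.34.
E[X] = 0.28·9 + 0.37·0.694915 + 0.35·7.15 = 5.27962.
E[X²] = 0.28·90 + 0.37·1.66073 + 0.35·54.34 = 44.8335.
Var(X) = E[X²] − (E[X])² = 44.8335 − 27.8744 = 16.9591.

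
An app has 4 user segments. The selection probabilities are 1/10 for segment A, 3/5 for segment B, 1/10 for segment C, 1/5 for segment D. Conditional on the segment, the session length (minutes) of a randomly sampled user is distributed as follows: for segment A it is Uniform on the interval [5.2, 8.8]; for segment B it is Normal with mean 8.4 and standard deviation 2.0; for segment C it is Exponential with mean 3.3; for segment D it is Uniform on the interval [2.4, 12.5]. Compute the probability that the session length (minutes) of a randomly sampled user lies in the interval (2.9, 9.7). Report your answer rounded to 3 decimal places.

0.714

Conditional on each segment, P(2.9 < X < 9.7): A: 1; B: 0.739174; C: 0.362388; D: 0.673267.
By total probability, P(2.9 < X < 9.7) = 0.1·1 + 0.6·0.739174 + 0.1·0.362388 + 0.2·0.673267 = 0.714397.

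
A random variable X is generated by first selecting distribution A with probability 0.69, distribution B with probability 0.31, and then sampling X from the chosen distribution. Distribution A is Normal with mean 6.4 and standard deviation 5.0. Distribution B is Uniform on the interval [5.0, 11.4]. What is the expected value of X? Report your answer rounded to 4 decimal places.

6.9580

Component means — A: 6.4; B: 8.2.
E[X] = 0.69·6.4 + 0.31·8.2 = 6.958.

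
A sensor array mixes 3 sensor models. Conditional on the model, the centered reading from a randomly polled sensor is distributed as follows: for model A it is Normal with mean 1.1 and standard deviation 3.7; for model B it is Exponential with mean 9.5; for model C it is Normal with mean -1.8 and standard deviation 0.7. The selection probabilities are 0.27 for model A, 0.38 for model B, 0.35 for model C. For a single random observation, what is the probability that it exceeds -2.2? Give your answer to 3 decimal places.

Conditional on each model, P(X > -2.2): A: 0.813775; B: 1; C: 0.716145.
By total probability, P(X > -2.2) = 0.27·0.813775 + 0.38·1 + 0.35·0.716145 = 0.85037.

0.850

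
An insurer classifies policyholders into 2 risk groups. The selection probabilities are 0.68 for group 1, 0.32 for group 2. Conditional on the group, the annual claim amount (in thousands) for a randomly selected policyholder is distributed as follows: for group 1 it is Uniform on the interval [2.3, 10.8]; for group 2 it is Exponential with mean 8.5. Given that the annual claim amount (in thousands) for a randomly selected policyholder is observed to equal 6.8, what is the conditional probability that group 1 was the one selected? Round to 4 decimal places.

Likelihoods f(6.8 | ·): 1: 0.117647; 2: 0.0528622.
Posterior ∝ prior × likelihood. Numerator for 1: 0.68·0.117647 = 0.08.
Normalizing constant: 0.68·0.117647 + 0.32·0.0528622 = 0.0969159.
P(1 | observation) = 0.08 / 0.0969159 = 0.825458.

0.8255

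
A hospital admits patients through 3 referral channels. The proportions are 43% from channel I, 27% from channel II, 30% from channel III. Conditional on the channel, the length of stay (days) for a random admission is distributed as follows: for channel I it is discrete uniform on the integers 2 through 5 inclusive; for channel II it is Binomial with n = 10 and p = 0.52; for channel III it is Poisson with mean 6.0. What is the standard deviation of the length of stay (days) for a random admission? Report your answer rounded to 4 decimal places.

Per component, I: μ=3.5, E[X²]=13.5; II: μ=5.2, E[X²]=29.536; III: μ=6, E[X²]=42.
E[X] = 0.43·3.5 + 0.27·5.2 + 0.3·6 = 4.709.
E[X²] = 0.43·13.5 + 0.27·29.536 + 0.3·42 = 26.3797.
Var(X) = E[X²] − (E[X])² = 26.3797 − 22.1747 = 4.20504.
SD(X) = √4.20504 = 2.05062.

2.0506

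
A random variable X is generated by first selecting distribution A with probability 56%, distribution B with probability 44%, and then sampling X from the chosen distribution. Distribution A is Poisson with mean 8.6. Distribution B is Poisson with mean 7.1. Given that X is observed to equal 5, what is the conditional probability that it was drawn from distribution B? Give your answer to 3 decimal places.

0.575

Likelihoods P(X=5 | ·): A: 0.0721736; B: 0.124057.
Posterior ∝ prior × likelihood. Numerator for B: 0.44·0.124057 = 0.0545849.
Normalizing constant: 0.56·0.0721736 + 0.44·0.124057 = 0.0950021.
P(B | observation) = 0.0545849 / 0.0950021 = 0.574565.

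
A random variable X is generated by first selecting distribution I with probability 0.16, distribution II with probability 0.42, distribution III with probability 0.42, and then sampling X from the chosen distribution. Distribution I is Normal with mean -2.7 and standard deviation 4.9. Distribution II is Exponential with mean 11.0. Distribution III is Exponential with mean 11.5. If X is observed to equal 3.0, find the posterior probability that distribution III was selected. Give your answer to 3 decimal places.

Likelihoods f(3.0 | ·): I: 0.0413879; II: 0.0692091; III: 0.0669897.
Posterior ∝ prior × likelihood. Numerator for III: 0.42·0.0669897 = 0.0281357.
Normalizing constant: 0.16·0.0413879 + 0.42·0.0692091 + 0.42·0.0669897 = 0.0638256.
P(III | observation) = 0.0281357 / 0.0638256 = 0.440821.

0.441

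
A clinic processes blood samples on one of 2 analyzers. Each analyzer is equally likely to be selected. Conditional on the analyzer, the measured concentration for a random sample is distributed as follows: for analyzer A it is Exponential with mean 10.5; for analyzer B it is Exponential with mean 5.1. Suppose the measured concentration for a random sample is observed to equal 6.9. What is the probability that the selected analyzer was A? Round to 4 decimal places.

Likelihoods f(6.9 | ·): A: 0.0493648; B: 0.0506821.
Posterior ∝ prior × likelihood. Numerator for A: 0.5·0.0493648 = 0.0246824.
Normalizing constant: 0.5·0.0493648 + 0.5·0.0506821 = 0.0500235.
P(A | observation) = 0.0246824 / 0.0500235 = 0.493416.

0.4934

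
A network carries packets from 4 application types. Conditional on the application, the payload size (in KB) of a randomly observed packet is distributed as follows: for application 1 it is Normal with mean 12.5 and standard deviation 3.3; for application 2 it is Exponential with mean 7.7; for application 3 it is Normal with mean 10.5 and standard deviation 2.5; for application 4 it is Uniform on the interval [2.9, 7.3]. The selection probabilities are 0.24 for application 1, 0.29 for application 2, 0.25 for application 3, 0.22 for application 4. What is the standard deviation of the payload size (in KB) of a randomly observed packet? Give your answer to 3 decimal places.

5.391

Per component, 1: μ=12.5, E[X²]=167.14; 2: μ=7.7, E[X²]=118.58; 3: μ=10.5, E[X²]=116.5; 4: μ=5.1, E[X²]=27.6233.
E[X] = 0.24·12.5 + 0.29·7.7 + 0.25·10.5 + 0.22·5.1 = 8.98.
E[X²] = 0.24·167.14 + 0.29·118.58 + 0.25·116.5 + 0.22·27.6233 = 109.704.
Var(X) = E[X²] − (E[X])² = 109.704 − 80.6404 = 29.0635.
SD(X) = √29.0635 = 5.39106.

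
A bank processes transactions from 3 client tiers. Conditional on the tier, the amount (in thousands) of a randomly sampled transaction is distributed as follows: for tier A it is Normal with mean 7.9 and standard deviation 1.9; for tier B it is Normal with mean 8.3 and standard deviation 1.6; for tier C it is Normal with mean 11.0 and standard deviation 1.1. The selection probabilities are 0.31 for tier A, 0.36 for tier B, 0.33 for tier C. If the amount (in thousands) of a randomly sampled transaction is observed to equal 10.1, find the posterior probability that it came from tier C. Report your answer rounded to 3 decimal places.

Likelihoods f(10.1 | ·): A: 0.107405; B: 0.132423; C: 0.25951.
Posterior ∝ prior × likelihood. Numerator for C: 0.33·0.25951 = 0.0856384.
Normalizing constant: 0.31·0.107405 + 0.36·0.132423 + 0.33·0.25951 = 0.166606.
P(C | observation) = 0.0856384 / 0.166606 = 0.514017.

0.514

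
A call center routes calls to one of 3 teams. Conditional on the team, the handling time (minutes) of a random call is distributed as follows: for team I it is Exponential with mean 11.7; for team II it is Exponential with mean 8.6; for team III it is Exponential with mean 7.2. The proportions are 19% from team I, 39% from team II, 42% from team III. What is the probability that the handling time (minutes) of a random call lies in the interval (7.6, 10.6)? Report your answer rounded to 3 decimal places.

Conditional on each team, P(7.6 < X < 10.6): I: 0.118124; II: 0.121697; III: 0.118584.
By total probability, P(7.6 < X < 10.6) = 0.19·0.118124 + 0.39·0.121697 + 0.42·0.118584 = 0.119711.

0.120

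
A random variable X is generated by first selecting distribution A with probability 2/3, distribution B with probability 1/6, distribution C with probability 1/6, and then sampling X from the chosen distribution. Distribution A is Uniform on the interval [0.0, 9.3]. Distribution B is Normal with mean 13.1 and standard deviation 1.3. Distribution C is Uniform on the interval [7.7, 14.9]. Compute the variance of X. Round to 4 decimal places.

18.7439

Per component, A: μ=4.65, E[X²]=28.83; B: μ=13.1, E[X²]=173.3; C: μ=11.3, E[X²]=132.01.
E[X] = 0.666667·4.65 + 0.166667·13.1 + 0.166667·11.3 = 7.16667.
E[X²] = 0.666667·28.83 + 0.166667·173.3 + 0.166667·132.01 = 70.105.
Var(X) = E[X²] − (E[X])² = 70.105 − 51.3611 = 18.7439.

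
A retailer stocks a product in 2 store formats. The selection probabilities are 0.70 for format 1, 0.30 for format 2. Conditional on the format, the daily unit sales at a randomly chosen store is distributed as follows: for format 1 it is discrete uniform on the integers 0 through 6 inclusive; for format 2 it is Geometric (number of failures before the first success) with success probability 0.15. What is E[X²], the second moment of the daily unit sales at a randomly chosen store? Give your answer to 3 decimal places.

For each component E[X²] = Var + (mean)², giving 1: 13; 2: 69.8889.
Overall E[X²] = 0.7·13 + 0.3·69.8889 = 30.0667.

30.067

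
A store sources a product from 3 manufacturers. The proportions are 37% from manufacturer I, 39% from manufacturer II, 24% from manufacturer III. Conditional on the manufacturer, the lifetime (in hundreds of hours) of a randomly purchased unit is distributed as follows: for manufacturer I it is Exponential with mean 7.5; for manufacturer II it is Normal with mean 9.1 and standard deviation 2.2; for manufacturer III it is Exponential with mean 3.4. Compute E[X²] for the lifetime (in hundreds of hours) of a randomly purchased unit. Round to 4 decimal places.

81.3573

For each component E[X²] = Var + (mean)², giving I: 112.5; II: 87.65; III: 23.12.
Overall E[X²] = 0.37·112.5 + 0.39·87.65 + 0.24·23.12 = 81.3573.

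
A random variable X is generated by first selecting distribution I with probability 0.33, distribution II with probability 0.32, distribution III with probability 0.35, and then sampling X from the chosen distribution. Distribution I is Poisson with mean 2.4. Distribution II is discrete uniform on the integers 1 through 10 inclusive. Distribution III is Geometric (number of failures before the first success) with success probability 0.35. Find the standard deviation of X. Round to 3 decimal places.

2.797

Per component, I: μ=2.4, E[X²]=8.16; II: μ=5.5, E[X²]=38.5; III: μ=1.85714, E[X²]=8.7551.
E[X] = 0.33·2.4 + 0.32·5.5 + 0.35·1.85714 = 3.202.
E[X²] = 0.33·8.16 + 0.32·38.5 + 0.35·8.7551 = 18.0771.
Var(X) = E[X²] − (E[X])² = 18.0771 − 10.2528 = 7.82428.
SD(X) = √7.82428 = 2.79719.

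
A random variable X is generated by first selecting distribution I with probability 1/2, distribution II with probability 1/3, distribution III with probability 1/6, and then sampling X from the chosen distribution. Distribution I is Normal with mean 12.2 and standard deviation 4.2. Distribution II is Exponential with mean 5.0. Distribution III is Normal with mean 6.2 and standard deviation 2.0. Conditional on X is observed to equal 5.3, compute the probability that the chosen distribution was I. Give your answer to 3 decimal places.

Likelihoods f(5.3 | ·): I: 0.0246368; II: 0.0692912; III: 0.180263.
Posterior ∝ prior × likelihood. Numerator for I: 0.5·0.0246368 = 0.0123184.
Normalizing constant: 0.5·0.0246368 + 0.333333·0.0692912 + 0.166667·0.180263 = 0.0654594.
P(I | observation) = 0.0123184 / 0.0654594 = 0.188184.

0.188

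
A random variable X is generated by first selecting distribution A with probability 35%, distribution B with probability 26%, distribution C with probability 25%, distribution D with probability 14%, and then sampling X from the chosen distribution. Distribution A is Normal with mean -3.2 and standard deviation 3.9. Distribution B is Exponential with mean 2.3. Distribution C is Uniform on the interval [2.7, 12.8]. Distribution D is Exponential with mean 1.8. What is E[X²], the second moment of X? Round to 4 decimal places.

29.7063

For each component E[X²] = Var + (mean)², giving A: 25.45; B: 10.58; C: 68.5633; D: 6.48.
Overall E[X²] = 0.35·25.45 + 0.26·10.58 + 0.25·68.5633 + 0.14·6.48 = 29.7063.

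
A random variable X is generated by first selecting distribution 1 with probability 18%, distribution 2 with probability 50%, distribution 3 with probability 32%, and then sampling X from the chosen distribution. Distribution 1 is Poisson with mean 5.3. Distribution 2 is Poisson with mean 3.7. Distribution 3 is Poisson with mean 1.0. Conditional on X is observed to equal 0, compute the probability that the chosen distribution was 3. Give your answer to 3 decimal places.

0.899

Likelihoods P(X=0 | ·): 1: 0.00499159; 2: 0.0247235; 3: 0.367879.
Posterior ∝ prior × likelihood. Numerator for 3: 0.32·0.367879 = 0.117721.
Normalizing constant: 0.18·0.00499159 + 0.5·0.0247235 + 0.32·0.367879 = 0.130982.
P(3 | observation) = 0.117721 / 0.130982 = 0.898763.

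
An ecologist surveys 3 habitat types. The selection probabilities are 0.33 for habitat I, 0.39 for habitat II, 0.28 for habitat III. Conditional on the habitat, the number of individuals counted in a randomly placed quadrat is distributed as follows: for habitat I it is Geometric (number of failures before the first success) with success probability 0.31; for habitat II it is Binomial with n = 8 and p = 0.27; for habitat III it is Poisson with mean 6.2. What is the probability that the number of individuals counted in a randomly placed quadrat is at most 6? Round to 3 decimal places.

Conditional on each habitat, P(X ≤ 6): I: 0.925536; II: 0.999361; III: 0.574213.
By total probability, P(X ≤ 6) = 0.33·0.925536 + 0.39·0.999361 + 0.28·0.574213 = 0.855957.

0.856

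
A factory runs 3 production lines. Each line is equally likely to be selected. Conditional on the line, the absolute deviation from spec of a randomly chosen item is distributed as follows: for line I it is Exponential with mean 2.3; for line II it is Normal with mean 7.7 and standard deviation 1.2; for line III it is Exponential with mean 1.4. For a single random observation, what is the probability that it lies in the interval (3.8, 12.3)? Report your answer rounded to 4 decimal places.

0.4174

Conditional on each line, P(3.8 < X < 12.3): I: 0.186874; II: 0.99936; III: 0.0660994.
By total probability, P(3.8 < X < 12.3) = 0.333333·0.186874 + 0.333333·0.99936 + 0.333333·0.0660994 = 0.417445.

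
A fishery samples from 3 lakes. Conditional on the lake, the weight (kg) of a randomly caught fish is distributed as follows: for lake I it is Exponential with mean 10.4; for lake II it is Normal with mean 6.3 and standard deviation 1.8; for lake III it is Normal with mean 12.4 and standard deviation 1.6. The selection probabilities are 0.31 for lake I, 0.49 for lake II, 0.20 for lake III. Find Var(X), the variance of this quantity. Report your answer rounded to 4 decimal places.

Per component, I: μ=10.4, E[X²]=216.32; II: μ=6.3, E[X²]=42.93; III: μ=12.4, E[X²]=156.32.
E[X] = 0.31·10.4 + 0.49·6.3 + 0.2·12.4 = 8.791.
E[X²] = 0.31·216.32 + 0.49·42.93 + 0.2·156.32 = 119.359.
Var(X) = E[X²] − (E[X])² = 119.359 − 77.2817 = 42.0772.

42.0772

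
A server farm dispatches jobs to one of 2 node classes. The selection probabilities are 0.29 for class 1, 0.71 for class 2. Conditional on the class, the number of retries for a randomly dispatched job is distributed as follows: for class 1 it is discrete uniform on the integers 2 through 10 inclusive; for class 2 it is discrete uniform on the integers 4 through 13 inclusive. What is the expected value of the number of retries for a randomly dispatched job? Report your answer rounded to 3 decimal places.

7.775

Component means — 1: 6; 2: 8.5.
E[X] = 0.29·6 + 0.71·8.5 = 7.775.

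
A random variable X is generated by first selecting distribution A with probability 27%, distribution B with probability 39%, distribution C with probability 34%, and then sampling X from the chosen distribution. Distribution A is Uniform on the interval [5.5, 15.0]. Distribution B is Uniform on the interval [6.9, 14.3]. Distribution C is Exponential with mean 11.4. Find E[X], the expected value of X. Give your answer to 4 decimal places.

10.7775

Component means — A: 10.25; B: 10.6; C: 11.4.
E[X] = 0.27·10.25 + 0.39·10.6 + 0.34·11.4 = 10.7775.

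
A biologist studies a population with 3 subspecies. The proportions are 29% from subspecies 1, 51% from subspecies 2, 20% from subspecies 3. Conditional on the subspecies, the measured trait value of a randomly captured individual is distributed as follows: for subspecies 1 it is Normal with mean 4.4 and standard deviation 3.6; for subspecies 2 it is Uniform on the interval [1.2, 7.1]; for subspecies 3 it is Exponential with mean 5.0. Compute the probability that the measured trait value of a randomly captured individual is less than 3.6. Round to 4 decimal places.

0.4296

Conditional on each subspecies, P(X < 3.6): 1: 0.41207; 2: 0.40678; 3: 0.513248.
By total probability, P(X < 3.6) = 0.29·0.41207 + 0.51·0.40678 + 0.2·0.513248 = 0.429608.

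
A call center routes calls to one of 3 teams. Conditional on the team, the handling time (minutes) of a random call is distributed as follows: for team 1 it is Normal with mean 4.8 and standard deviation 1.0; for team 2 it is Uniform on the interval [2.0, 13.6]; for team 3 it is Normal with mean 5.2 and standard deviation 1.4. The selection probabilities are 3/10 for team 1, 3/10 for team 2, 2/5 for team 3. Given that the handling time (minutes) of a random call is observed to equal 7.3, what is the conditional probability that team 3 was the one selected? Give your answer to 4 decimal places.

Likelihoods f(7.3 | ·): 1: 0.0175283; 2: 0.0862069; 3: 0.0925126.
Posterior ∝ prior × likelihood. Numerator for 3: 0.4·0.0925126 = 0.037005.
Normalizing constant: 0.3·0.0175283 + 0.3·0.0862069 + 0.4·0.0925126 = 0.0681256.
P(3 | observation) = 0.037005 / 0.0681256 = 0.543188.

0.5432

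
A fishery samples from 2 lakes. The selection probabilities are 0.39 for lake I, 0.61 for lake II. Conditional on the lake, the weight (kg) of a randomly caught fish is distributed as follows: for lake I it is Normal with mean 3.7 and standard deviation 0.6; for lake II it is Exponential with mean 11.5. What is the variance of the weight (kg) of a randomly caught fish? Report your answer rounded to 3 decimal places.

Per component, I: μ=3.7, E[X²]=14.05; II: μ=11.5, E[X²]=264.5.
E[X] = 0.39·3.7 + 0.61·11.5 = 8.458.
E[X²] = 0.39·14.05 + 0.61·264.5 = 166.825.
Var(X) = E[X²] − (E[X])² = 166.825 − 71.5378 = 95.2867.

95.287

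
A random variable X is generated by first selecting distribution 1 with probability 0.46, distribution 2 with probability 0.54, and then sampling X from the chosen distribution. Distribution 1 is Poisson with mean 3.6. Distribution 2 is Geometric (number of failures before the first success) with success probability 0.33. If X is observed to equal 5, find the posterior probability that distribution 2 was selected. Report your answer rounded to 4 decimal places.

0.2753

Likelihoods P(X=5 | ·): 1: 0.13768; 2: 0.0445541.
Posterior ∝ prior × likelihood. Numerator for 2: 0.54·0.0445541 = 0.0240592.
Normalizing constant: 0.46·0.13768 + 0.54·0.0445541 = 0.0873921.
P(2 | observation) = 0.0240592 / 0.0873921 = 0.275302.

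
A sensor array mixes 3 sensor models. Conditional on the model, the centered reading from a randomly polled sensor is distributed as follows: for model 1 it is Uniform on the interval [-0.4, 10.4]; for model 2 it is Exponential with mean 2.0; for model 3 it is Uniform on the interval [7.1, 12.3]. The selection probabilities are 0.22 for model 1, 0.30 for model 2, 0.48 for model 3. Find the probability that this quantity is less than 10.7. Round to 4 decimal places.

0.8509

Conditional on each model, P(X < 10.7): 1: 1; 2: 0.995252; 3: 0.692308.
By total probability, P(X < 10.7) = 0.22·1 + 0.3·0.995252 + 0.48·0.692308 = 0.850883.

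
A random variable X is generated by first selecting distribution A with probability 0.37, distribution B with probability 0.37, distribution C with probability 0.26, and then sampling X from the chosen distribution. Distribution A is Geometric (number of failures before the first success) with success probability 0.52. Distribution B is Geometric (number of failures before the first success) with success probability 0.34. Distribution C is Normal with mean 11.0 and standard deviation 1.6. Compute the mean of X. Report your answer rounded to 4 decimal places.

3.9198

Component means — A: 0.923077; B: 1.94118; C: 11.
E[X] = 0.37·0.923077 + 0.37·1.94118 + 0.26·11 = 3.91977.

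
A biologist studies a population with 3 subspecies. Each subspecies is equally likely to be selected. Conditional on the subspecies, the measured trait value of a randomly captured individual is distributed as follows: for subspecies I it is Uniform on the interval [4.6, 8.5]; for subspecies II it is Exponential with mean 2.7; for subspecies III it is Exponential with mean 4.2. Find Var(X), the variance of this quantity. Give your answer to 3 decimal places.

11.243

Per component, I: μ=6.55, E[X²]=44.17; II: μ=2.7, E[X²]=14.58; III: μ=4.2, E[X²]=35.28.
E[X] = 0.333333·6.55 + 0.333333·2.7 + 0.333333·4.2 = 4.48333.
E[X²] = 0.333333·44.17 + 0.333333·14.58 + 0.333333·35.28 = 31.3433.
Var(X) = E[X²] − (E[X])² = 31.3433 − 20.1003 = 11.2431.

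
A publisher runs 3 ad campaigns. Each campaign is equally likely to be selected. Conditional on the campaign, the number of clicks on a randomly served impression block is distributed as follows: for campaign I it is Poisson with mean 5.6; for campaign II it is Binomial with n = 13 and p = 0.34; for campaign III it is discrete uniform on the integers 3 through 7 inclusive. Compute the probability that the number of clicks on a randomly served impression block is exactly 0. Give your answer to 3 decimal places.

Conditional on each campaign, P(X = 0): I: 0.00369786; II: 0.00450891; III: 0.
By total probability, P(X = 0) = 0.333333·0.00369786 + 0.333333·0.00450891 + 0.333333·0 = 0.00273559.

0.003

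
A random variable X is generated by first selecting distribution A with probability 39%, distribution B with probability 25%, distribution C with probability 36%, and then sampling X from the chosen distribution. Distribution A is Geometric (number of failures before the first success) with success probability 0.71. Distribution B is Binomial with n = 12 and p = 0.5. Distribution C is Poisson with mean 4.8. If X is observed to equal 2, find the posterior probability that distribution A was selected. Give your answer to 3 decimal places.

0.379

Likelihoods P(X=2 | ·): A: 0.059711; B: 0.0161133; C: 0.0948067.
Posterior ∝ prior × likelihood. Numerator for A: 0.39·0.059711 = 0.0232873.
Normalizing constant: 0.39·0.059711 + 0.25·0.0161133 + 0.36·0.0948067 = 0.061446.
P(A | observation) = 0.0232873 / 0.061446 = 0.378988.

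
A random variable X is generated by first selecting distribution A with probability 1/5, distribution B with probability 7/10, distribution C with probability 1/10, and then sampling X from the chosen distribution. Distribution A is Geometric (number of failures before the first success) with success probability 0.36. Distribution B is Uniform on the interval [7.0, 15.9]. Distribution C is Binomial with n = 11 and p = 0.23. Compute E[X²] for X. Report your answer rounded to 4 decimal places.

For each component E[X²] = Var + (mean)², giving A: 8.09877; B: 137.703; C: 8.349.
Overall E[X²] = 0.2·8.09877 + 0.7·137.703 + 0.1·8.349 = 98.847.

98.8470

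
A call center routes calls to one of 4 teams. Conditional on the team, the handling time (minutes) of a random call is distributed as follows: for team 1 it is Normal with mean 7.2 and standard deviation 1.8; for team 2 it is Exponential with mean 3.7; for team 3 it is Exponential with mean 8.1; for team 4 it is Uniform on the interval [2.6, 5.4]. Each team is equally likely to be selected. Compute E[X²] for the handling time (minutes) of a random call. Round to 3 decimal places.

57.583

For each component E[X²] = Var + (mean)², giving 1: 55.08; 2: 27.38; 3: 131.22; 4: 16.6533.
Overall E[X²] = 0.25·55.08 + 0.25·27.38 + 0.25·131.22 + 0.25·16.6533 = 57.5833.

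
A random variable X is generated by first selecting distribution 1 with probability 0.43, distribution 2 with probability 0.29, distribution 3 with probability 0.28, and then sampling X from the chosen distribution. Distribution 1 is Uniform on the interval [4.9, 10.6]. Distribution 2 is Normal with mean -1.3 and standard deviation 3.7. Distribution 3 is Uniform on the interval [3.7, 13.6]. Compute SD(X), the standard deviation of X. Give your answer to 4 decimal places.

Per component, 1: μ=7.75, E[X²]=62.77; 2: μ=-1.3, E[X²]=15.38; 3: μ=8.65, E[X²]=82.99.
E[X] = 0.43·7.75 + 0.29·-1.3 + 0.28·8.65 = 5.3775.
E[X²] = 0.43·62.77 + 0.29·15.38 + 0.28·82.99 = 54.6885.
Var(X) = E[X²] − (E[X])² = 54.6885 − 28.9175 = 25.771.
SD(X) = √25.771 = 5.07651.

5.0765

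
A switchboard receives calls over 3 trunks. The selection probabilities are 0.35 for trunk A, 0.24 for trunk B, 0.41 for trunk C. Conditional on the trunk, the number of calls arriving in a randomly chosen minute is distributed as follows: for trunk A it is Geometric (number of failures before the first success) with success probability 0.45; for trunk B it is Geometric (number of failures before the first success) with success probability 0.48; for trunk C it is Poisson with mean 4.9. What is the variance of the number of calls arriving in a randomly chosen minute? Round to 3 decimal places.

6.877

Per component, A: μ=1.22222, E[X²]=4.20988; B: μ=1.08333, E[X²]=3.43056; C: μ=4.9, E[X²]=28.91.
E[X] = 0.35·1.22222 + 0.24·1.08333 + 0.41·4.9 = 2.69678.
E[X²] = 0.35·4.20988 + 0.24·3.43056 + 0.41·28.91 = 14.1499.
Var(X) = E[X²] − (E[X])² = 14.1499 − 7.27261 = 6.87728.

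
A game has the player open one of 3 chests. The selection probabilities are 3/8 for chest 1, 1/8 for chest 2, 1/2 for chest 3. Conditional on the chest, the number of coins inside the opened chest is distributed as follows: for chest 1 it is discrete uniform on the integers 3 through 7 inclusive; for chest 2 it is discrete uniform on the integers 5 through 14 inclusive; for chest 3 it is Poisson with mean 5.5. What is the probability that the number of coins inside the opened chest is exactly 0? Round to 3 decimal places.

0.002

Conditional on each chest, P(X = 0): 1: 0; 2: 0; 3: 0.00408677.
By total probability, P(X = 0) = 0.375·0 + 0.125·0 + 0.5·0.00408677 = 0.00204339.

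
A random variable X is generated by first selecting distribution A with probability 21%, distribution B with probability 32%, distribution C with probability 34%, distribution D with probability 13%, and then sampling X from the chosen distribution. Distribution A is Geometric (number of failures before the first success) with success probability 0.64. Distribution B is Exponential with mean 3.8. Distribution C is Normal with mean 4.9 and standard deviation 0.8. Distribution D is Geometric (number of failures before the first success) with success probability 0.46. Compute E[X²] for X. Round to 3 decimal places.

For each component E[X²] = Var + (mean)², giving A: 1.19531; B: 28.88; C: 24.65; D: 3.93006.
Overall E[X²] = 0.21·1.19531 + 0.32·28.88 + 0.34·24.65 + 0.13·3.93006 = 18.3845.

18.385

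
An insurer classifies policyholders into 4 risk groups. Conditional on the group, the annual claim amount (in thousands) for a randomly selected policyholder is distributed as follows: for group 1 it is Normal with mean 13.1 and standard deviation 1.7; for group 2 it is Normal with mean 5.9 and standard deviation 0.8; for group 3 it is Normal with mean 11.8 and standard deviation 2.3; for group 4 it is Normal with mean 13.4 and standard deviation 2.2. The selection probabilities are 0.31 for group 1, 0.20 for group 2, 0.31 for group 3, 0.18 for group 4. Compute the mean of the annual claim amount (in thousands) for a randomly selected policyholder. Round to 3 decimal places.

Component means — 1: 13.1; 2: 5.9; 3: 11.8; 4: 13.4.
E[X] = 0.31·13.1 + 0.2·5.9 + 0.31·11.8 + 0.18·13.4 = 11.311.

11.311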